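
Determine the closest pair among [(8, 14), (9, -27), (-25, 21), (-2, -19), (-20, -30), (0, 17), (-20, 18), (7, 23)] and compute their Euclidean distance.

Computing all pairwise distances among 8 points:

d((8, 14), (9, -27)) = 41.0122
d((8, 14), (-25, 21)) = 33.7343
d((8, 14), (-2, -19)) = 34.4819
d((8, 14), (-20, -30)) = 52.1536
d((8, 14), (0, 17)) = 8.544
d((8, 14), (-20, 18)) = 28.2843
d((8, 14), (7, 23)) = 9.0554
d((9, -27), (-25, 21)) = 58.8218
d((9, -27), (-2, -19)) = 13.6015
d((9, -27), (-20, -30)) = 29.1548
d((9, -27), (0, 17)) = 44.911
d((9, -27), (-20, 18)) = 53.535
d((9, -27), (7, 23)) = 50.04
d((-25, 21), (-2, -19)) = 46.1411
d((-25, 21), (-20, -30)) = 51.2445
d((-25, 21), (0, 17)) = 25.318
d((-25, 21), (-20, 18)) = 5.831 <-- minimum
d((-25, 21), (7, 23)) = 32.0624
d((-2, -19), (-20, -30)) = 21.095
d((-2, -19), (0, 17)) = 36.0555
d((-2, -19), (-20, 18)) = 41.1461
d((-2, -19), (7, 23)) = 42.9535
d((-20, -30), (0, 17)) = 51.0784
d((-20, -30), (-20, 18)) = 48.0
d((-20, -30), (7, 23)) = 59.4811
d((0, 17), (-20, 18)) = 20.025
d((0, 17), (7, 23)) = 9.2195
d((-20, 18), (7, 23)) = 27.4591

Closest pair: (-25, 21) and (-20, 18) with distance 5.831

The closest pair is (-25, 21) and (-20, 18) with Euclidean distance 5.831. For 8 points, brute-force pairwise comparison is shown above. For large n, the divide-and-conquer algorithm (sort by x, recurse on halves, check the dividing strip) achieves O(n log n).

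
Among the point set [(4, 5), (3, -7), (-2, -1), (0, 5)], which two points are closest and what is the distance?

Computing all pairwise distances among 4 points:

d((4, 5), (3, -7)) = 12.0416
d((4, 5), (-2, -1)) = 8.4853
d((4, 5), (0, 5)) = 4.0 <-- minimum
d((3, -7), (-2, -1)) = 7.8102
d((3, -7), (0, 5)) = 12.3693
d((-2, -1), (0, 5)) = 6.3246

Closest pair: (4, 5) and (0, 5) with distance 4.0

The closest pair is (4, 5) and (0, 5) with Euclidean distance 4.0. For 4 points, brute-force pairwise comparison is shown above. For large n, the divide-and-conquer algorithm (sort by x, recurse on halves, check the dividing strip) achieves O(n log n).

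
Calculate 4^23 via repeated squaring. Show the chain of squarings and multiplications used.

Computing 4^23 by squaring (build up from 4^1; each line after the first costs one multiplication):

4^1 = 4
4^2 = (4^1)^2 = 4^2 = 16
4^4 = (4^2)^2 = 16^2 = 256
4^5 = 4 * 4^4 = 4 * 256 = 1024
4^10 = (4^5)^2 = 1024^2 = 1048576
4^11 = 4 * 4^10 = 4 * 1048576 = 4194304
4^22 = (4^11)^2 = 4194304^2 = 17592186044416
4^23 = 4 * 4^22 = 4 * 17592186044416 = 70368744177664

Result: 70368744177664
Multiplications needed: 7 (7 lines after 4^1)

4^23 = 70368744177664. Using exponentiation by squaring, this requires 7 multiplications. The key idea: if the exponent is even, square the half-power; if odd, multiply by the base once.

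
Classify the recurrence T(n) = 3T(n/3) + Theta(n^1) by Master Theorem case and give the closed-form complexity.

Master Theorem for T(n) = 3T(n/3) + O(n^1):

a = 3, b = 3, c = 1
log_b(a) = log_3(3) = 1.0000

Case 2: c = 1 = log_3(3) = 1.0000
T(n) = O(n^1 log n) = O(n log n)

For T(n) = 3T(n/3) + O(n^1): log_3(3) = 1.0000. This is Case 2 of the Master Theorem (c = log_b(a), equal work at all levels), giving O(n log n).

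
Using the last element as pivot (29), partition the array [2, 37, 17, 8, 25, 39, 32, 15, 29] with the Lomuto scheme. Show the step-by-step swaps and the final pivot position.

Lomuto partition with pivot = 29:

Initial array: [2, 37, 17, 8, 25, 39, 32, 15, 29]

arr[0]=2 <= 29: swap with position 0, array becomes [2, 37, 17, 8, 25, 39, 32, 15, 29]
arr[1]=37 > 29: no swap
arr[2]=17 <= 29: swap with position 1, array becomes [2, 17, 37, 8, 25, 39, 32, 15, 29]
arr[3]=8 <= 29: swap with position 2, array becomes [2, 17, 8, 37, 25, 39, 32, 15, 29]
arr[4]=25 <= 29: swap with position 3, array becomes [2, 17, 8, 25, 37, 39, 32, 15, 29]
arr[5]=39 > 29: no swap
arr[6]=32 > 29: no swap
arr[7]=15 <= 29: swap with position 4, array becomes [2, 17, 8, 25, 15, 39, 32, 37, 29]

Place pivot at position 5: [2, 17, 8, 25, 15, 29, 32, 37, 39]
Pivot position: 5

After partitioning with pivot 29, the array becomes [2, 17, 8, 25, 15, 29, 32, 37, 39]. The pivot is placed at index 5. All elements to the left of the pivot are <= 29, and all elements to the right are > 29.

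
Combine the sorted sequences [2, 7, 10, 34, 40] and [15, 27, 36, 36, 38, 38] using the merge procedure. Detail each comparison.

Merging process:

Compare 2 vs 15: take 2 from left. Merged: [2]
Compare 7 vs 15: take 7 from left. Merged: [2, 7]
Compare 10 vs 15: take 10 from left. Merged: [2, 7, 10]
Compare 34 vs 15: take 15 from right. Merged: [2, 7, 10, 15]
Compare 34 vs 27: take 27 from right. Merged: [2, 7, 10, 15, 27]
Compare 34 vs 36: take 34 from left. Merged: [2, 7, 10, 15, 27, 34]
Compare 40 vs 36: take 36 from right. Merged: [2, 7, 10, 15, 27, 34, 36]
Compare 40 vs 36: take 36 from right. Merged: [2, 7, 10, 15, 27, 34, 36, 36]
Compare 40 vs 38: take 38 from right. Merged: [2, 7, 10, 15, 27, 34, 36, 36, 38]
Compare 40 vs 38: take 38 from right. Merged: [2, 7, 10, 15, 27, 34, 36, 36, 38, 38]
Append remaining from left: [40]. Merged: [2, 7, 10, 15, 27, 34, 36, 36, 38, 38, 40]

Final merged array: [2, 7, 10, 15, 27, 34, 36, 36, 38, 38, 40]
Total comparisons: 10

The merged array is [2, 7, 10, 15, 27, 34, 36, 36, 38, 38, 40], requiring 10 comparisons. The merge step runs in O(n) time where n is the total number of elements.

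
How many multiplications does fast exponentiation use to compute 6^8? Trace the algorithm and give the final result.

Computing 6^8 by squaring (build up from 6^1; each line after the first costs one multiplication):

6^1 = 6
6^2 = (6^1)^2 = 6^2 = 36
6^4 = (6^2)^2 = 36^2 = 1296
6^8 = (6^4)^2 = 1296^2 = 1679616

Result: 1679616
Multiplications needed: 3 (3 lines after 6^1)

6^8 = 1679616. Using exponentiation by squaring, this requires 3 multiplications. The key idea: if the exponent is even, square the half-power; if odd, multiply by the base once.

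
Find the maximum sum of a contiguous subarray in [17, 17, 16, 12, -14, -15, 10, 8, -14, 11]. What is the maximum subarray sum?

Using Kadane's algorithm on [17, 17, 16, 12, -14, -15, 10, 8, -14, 11]:

Scanning through the array:
Position 1 (value 17): max_ending_here = 34, max_so_far = 34
Position 2 (value 16): max_ending_here = 50, max_so_far = 50
Position 3 (value 12): max_ending_here = 62, max_so_far = 62
Position 4 (value -14): max_ending_here = 48, max_so_far = 62
Position 5 (value -15): max_ending_here = 33, max_so_far = 62
Position 6 (value 10): max_ending_here = 43, max_so_far = 62
Position 7 (value 8): max_ending_here = 51, max_so_far = 62
Position 8 (value -14): max_ending_here = 37, max_so_far = 62
Position 9 (value 11): max_ending_here = 48, max_so_far = 62

Maximum subarray: [17, 17, 16, 12]
Maximum sum: 62

The maximum subarray is [17, 17, 16, 12] with sum 62. This subarray runs from index 0 to index 3.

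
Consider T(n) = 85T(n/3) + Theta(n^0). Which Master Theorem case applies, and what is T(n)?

Master Theorem for T(n) = 85T(n/3) + O(n^0):

a = 85, b = 3, c = 0
log_b(a) = log_3(85) = 4.0439

Case 1: c = 0 < log_3(85) = 4.0439
T(n) = O(n^(log_3 85))

For T(n) = 85T(n/3) + O(n^0): log_3(85) = 4.0439. This is Case 1 of the Master Theorem (c < log_b(a), work dominated by leaves), giving O(n^(log_3 85)).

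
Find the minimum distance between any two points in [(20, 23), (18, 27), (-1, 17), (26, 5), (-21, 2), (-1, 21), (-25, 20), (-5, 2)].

Computing all pairwise distances among 8 points:

d((20, 23), (18, 27)) = 4.4721
d((20, 23), (-1, 17)) = 21.8403
d((20, 23), (26, 5)) = 18.9737
d((20, 23), (-21, 2)) = 46.0652
d((20, 23), (-1, 21)) = 21.095
d((20, 23), (-25, 20)) = 45.0999
d((20, 23), (-5, 2)) = 32.6497
d((18, 27), (-1, 17)) = 21.4709
d((18, 27), (26, 5)) = 23.4094
d((18, 27), (-21, 2)) = 46.3249
d((18, 27), (-1, 21)) = 19.9249
d((18, 27), (-25, 20)) = 43.566
d((18, 27), (-5, 2)) = 33.9706
d((-1, 17), (26, 5)) = 29.5466
d((-1, 17), (-21, 2)) = 25.0
d((-1, 17), (-1, 21)) = 4.0 <-- minimum
d((-1, 17), (-25, 20)) = 24.1868
d((-1, 17), (-5, 2)) = 15.5242
d((26, 5), (-21, 2)) = 47.0956
d((26, 5), (-1, 21)) = 31.3847
d((26, 5), (-25, 20)) = 53.1601
d((26, 5), (-5, 2)) = 31.1448
d((-21, 2), (-1, 21)) = 27.5862
d((-21, 2), (-25, 20)) = 18.4391
d((-21, 2), (-5, 2)) = 16.0
d((-1, 21), (-25, 20)) = 24.0208
d((-1, 21), (-5, 2)) = 19.4165
d((-25, 20), (-5, 2)) = 26.9072

Closest pair: (-1, 17) and (-1, 21) with distance 4.0

The closest pair is (-1, 17) and (-1, 21) with Euclidean distance 4.0. For 8 points, brute-force pairwise comparison is shown above. For large n, the divide-and-conquer algorithm (sort by x, recurse on halves, check the dividing strip) achieves O(n log n).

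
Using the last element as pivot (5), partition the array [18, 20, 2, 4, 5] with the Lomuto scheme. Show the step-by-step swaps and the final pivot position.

Lomuto partition with pivot = 5:

Initial array: [18, 20, 2, 4, 5]

arr[0]=18 > 5: no swap
arr[1]=20 > 5: no swap
arr[2]=2 <= 5: swap with position 0, array becomes [2, 20, 18, 4, 5]
arr[3]=4 <= 5: swap with position 1, array becomes [2, 4, 18, 20, 5]

Place pivot at position 2: [2, 4, 5, 20, 18]
Pivot position: 2

After partitioning with pivot 5, the array becomes [2, 4, 5, 20, 18]. The pivot is placed at index 2. All elements to the left of the pivot are <= 5, and all elements to the right are > 5.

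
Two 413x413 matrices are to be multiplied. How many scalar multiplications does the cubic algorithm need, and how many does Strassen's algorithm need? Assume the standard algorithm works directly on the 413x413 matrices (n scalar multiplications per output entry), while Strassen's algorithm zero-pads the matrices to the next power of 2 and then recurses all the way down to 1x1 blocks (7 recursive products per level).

Matrix multiplication for 413x413 matrices:

Strassen's algorithm requires power-of-2 dimensions. Pad 413x413 to 512x512 (next power of 2).

Standard algorithm: 413^3 = 70444997 multiplications
Strassen's algorithm: 7^(log2(512)) = 7^9 = 40353607 multiplications
Savings: 70444997 - 40353607 = 30091390 multiplications

Standard: 70444997 multiplications (413^3). Strassen: 40353607 multiplications (7^9, after padding to 512x512). Strassen reduces 8 recursive multiplications to 7 at each level.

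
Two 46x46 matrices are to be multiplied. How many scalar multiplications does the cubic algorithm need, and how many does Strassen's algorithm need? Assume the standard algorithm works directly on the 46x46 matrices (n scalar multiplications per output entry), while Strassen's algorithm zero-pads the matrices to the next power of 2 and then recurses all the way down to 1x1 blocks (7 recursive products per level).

Matrix multiplication for 46x46 matrices:

Strassen's algorithm requires power-of-2 dimensions. Pad 46x46 to 64x64 (next power of 2).

Standard algorithm: 46^3 = 97336 multiplications
Strassen's algorithm: 7^(log2(64)) = 7^6 = 117649 multiplications
Difference: 97336 - 117649 = -20313 (Strassen uses MORE here due to padding overhead — for small or just-over-power-of-2 n, padding can outweigh the per-level savings)

Standard: 97336 multiplications (46^3). Strassen: 117649 multiplications (7^6, after padding to 64x64). Strassen reduces 8 recursive multiplications to 7 at each level.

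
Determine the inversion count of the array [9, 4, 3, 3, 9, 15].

Finding inversions in [9, 4, 3, 3, 9, 15]:

(0, 1): arr[0]=9 > arr[1]=4
(0, 2): arr[0]=9 > arr[2]=3
(0, 3): arr[0]=9 > arr[3]=3
(1, 2): arr[1]=4 > arr[2]=3
(1, 3): arr[1]=4 > arr[3]=3

Total inversions: 5

The array has 5 inversion(s): (0,1), (0,2), (0,3), (1,2), (1,3). Each pair (i,j) satisfies i < j and arr[i] > arr[j].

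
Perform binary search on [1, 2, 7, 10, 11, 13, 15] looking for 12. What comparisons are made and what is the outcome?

Binary search for 12 in [1, 2, 7, 10, 11, 13, 15]:

lo=0, hi=6, mid=3, arr[mid]=10 -> 10 < 12, search right half
lo=4, hi=6, mid=5, arr[mid]=13 -> 13 > 12, search left half
lo=4, hi=4, mid=4, arr[mid]=11 -> 11 < 12, search right half
lo=5 > hi=4, target 12 not found

Binary search determines that 12 is not in the array after 3 comparisons. The search space was exhausted without finding the target.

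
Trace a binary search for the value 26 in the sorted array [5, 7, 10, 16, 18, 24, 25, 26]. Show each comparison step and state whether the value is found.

Binary search for 26 in [5, 7, 10, 16, 18, 24, 25, 26]:

lo=0, hi=7, mid=3, arr[mid]=16 -> 16 < 26, search right half
lo=4, hi=7, mid=5, arr[mid]=24 -> 24 < 26, search right half
lo=6, hi=7, mid=6, arr[mid]=25 -> 25 < 26, search right half
lo=7, hi=7, mid=7, arr[mid]=26 -> Found target at index 7!

Binary search finds 26 at index 7 after 4 comparisons. The search repeatedly halves the search space by comparing with the middle element.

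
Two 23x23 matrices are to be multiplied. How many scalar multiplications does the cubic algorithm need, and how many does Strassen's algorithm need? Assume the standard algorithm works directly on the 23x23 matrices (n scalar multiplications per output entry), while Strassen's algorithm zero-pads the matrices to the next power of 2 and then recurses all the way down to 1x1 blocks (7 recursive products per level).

Matrix multiplication for 23x23 matrices:

Strassen's algorithm requires power-of-2 dimensions. Pad 23x23 to 32x32 (next power of 2).

Standard algorithm: 23^3 = 12167 multiplications
Strassen's algorithm: 7^(log2(32)) = 7^5 = 16807 multiplications
Difference: 12167 - 16807 = -4640 (Strassen uses MORE here due to padding overhead — for small or just-over-power-of-2 n, padding can outweigh the per-level savings)

Standard: 12167 multiplications (23^3). Strassen: 16807 multiplications (7^5, after padding to 32x32). Strassen reduces 8 recursive multiplications to 7 at each level.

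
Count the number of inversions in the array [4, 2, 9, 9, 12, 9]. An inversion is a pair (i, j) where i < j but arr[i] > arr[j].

Finding inversions in [4, 2, 9, 9, 12, 9]:

(0, 1): arr[0]=4 > arr[1]=2
(4, 5): arr[4]=12 > arr[5]=9

Total inversions: 2

The array has 2 inversion(s): (0,1), (4,5). Each pair (i,j) satisfies i < j and arr[i] > arr[j].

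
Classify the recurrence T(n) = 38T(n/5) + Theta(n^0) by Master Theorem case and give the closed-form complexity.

Master Theorem for T(n) = 38T(n/5) + O(n^0):

a = 38, b = 5, c = 0
log_b(a) = log_5(38) = 2.2602

Case 1: c = 0 < log_5(38) = 2.2602
T(n) = O(n^(log_5 38))

For T(n) = 38T(n/5) + O(n^0): log_5(38) = 2.2602. This is Case 1 of the Master Theorem (c < log_b(a), work dominated by leaves), giving O(n^(log_5 38)).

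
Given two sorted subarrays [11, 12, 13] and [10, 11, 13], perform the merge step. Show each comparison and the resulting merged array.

Merging process:

Compare 11 vs 10: take 10 from right. Merged: [10]
Compare 11 vs 11: take 11 from left. Merged: [10, 11]
Compare 12 vs 11: take 11 from right. Merged: [10, 11, 11]
Compare 12 vs 13: take 12 from left. Merged: [10, 11, 11, 12]
Compare 13 vs 13: take 13 from left. Merged: [10, 11, 11, 12, 13]
Append remaining from right: [13]. Merged: [10, 11, 11, 12, 13, 13]

Final merged array: [10, 11, 11, 12, 13, 13]
Total comparisons: 5

The merged array is [10, 11, 11, 12, 13, 13], requiring 5 comparisons. The merge step runs in O(n) time where n is the total number of elements.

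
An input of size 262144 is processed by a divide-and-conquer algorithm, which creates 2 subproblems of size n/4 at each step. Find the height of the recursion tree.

For divide and conquer with division factor 4:

Problem sizes at each level:
Level 0: 262144
Level 1: 65536
Level 2: 16384
Level 3: 4096
Level 4: 1024
Level 5: 256
Level 6: 64
Level 7: 16
Level 8: 4
Level 9: 1

The root is level 0 and the size-1 base case is level 9 (the tree spans levels 0 through 9, i.e. 10 levels counting the root), so the depth is the number of divisions: log_4(262144) = 9

The recursion tree depth is log_4(262144) = 9. At each level, the problem size is divided by 4, so it takes 9 divisions to reduce to a base case of size 1. The algorithm makes 2 recursive calls at each level.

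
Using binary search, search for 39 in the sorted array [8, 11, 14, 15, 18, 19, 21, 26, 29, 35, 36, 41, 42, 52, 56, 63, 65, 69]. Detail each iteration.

Binary search for 39 in [8, 11, 14, 15, 18, 19, 21, 26, 29, 35, 36, 41, 42, 52, 56, 63, 65, 69]:

lo=0, hi=17, mid=8, arr[mid]=29 -> 29 < 39, search right half
lo=9, hi=17, mid=13, arr[mid]=52 -> 52 > 39, search left half
lo=9, hi=12, mid=10, arr[mid]=36 -> 36 < 39, search right half
lo=11, hi=12, mid=11, arr[mid]=41 -> 41 > 39, search left half
lo=11 > hi=10, target 39 not found

Binary search determines that 39 is not in the array after 4 comparisons. The search space was exhausted without finding the target.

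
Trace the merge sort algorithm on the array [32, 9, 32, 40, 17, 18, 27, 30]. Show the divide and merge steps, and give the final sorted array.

Merge sort trace:

Split: [32, 9, 32, 40, 17, 18, 27, 30] -> [32, 9, 32, 40] and [17, 18, 27, 30]
  Split: [32, 9, 32, 40] -> [32, 9] and [32, 40]
    Split: [32, 9] -> [32] and [9]
    Merge: [32] + [9] -> [9, 32]
    Split: [32, 40] -> [32] and [40]
    Merge: [32] + [40] -> [32, 40]
  Merge: [9, 32] + [32, 40] -> [9, 32, 32, 40]
  Split: [17, 18, 27, 30] -> [17, 18] and [27, 30]
    Split: [17, 18] -> [17] and [18]
    Merge: [17] + [18] -> [17, 18]
    Split: [27, 30] -> [27] and [30]
    Merge: [27] + [30] -> [27, 30]
  Merge: [17, 18] + [27, 30] -> [17, 18, 27, 30]
Merge: [9, 32, 32, 40] + [17, 18, 27, 30] -> [9, 17, 18, 27, 30, 32, 32, 40]

Final sorted array: [9, 17, 18, 27, 30, 32, 32, 40]

The merge sort proceeds by recursively splitting the array and merging sorted halves.
After all merges, the sorted array is [9, 17, 18, 27, 30, 32, 32, 40].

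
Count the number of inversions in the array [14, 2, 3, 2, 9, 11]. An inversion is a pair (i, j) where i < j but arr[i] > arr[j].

Finding inversions in [14, 2, 3, 2, 9, 11]:

(0, 1): arr[0]=14 > arr[1]=2
(0, 2): arr[0]=14 > arr[2]=3
(0, 3): arr[0]=14 > arr[3]=2
(0, 4): arr[0]=14 > arr[4]=9
(0, 5): arr[0]=14 > arr[5]=11
(2, 3): arr[2]=3 > arr[3]=2

Total inversions: 6

The array has 6 inversion(s): (0,1), (0,2), (0,3), (0,4), (0,5), (2,3). Each pair (i,j) satisfies i < j and arr[i] > arr[j].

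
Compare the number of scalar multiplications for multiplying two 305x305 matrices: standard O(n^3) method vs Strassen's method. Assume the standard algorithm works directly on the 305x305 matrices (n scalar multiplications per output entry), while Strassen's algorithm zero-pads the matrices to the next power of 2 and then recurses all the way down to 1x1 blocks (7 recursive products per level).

Matrix multiplication for 305x305 matrices:

Strassen's algorithm requires power-of-2 dimensions. Pad 305x305 to 512x512 (next power of 2).

Standard algorithm: 305^3 = 28372625 multiplications
Strassen's algorithm: 7^(log2(512)) = 7^9 = 40353607 multiplications
Difference: 28372625 - 40353607 = -11980982 (Strassen uses MORE here due to padding overhead — for small or just-over-power-of-2 n, padding can outweigh the per-level savings)

Standard: 28372625 multiplications (305^3). Strassen: 40353607 multiplications (7^9, after padding to 512x512). Strassen reduces 8 recursive multiplications to 7 at each level.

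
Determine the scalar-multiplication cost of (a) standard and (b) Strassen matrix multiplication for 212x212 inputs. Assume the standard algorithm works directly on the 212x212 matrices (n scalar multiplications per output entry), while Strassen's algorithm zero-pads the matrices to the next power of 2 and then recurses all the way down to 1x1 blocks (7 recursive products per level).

Matrix multiplication for 212x212 matrices:

Strassen's algorithm requires power-of-2 dimensions. Pad 212x212 to 256x256 (next power of 2).

Standard algorithm: 212^3 = 9528128 multiplications
Strassen's algorithm: 7^(log2(256)) = 7^8 = 5764801 multiplications
Savings: 9528128 - 5764801 = 3763327 multiplications

Standard: 9528128 multiplications (212^3). Strassen: 5764801 multiplications (7^8, after padding to 256x256). Strassen reduces 8 recursive multiplications to 7 at each level.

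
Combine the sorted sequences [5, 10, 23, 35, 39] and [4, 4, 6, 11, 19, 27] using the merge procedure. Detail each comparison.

Merging process:

Compare 5 vs 4: take 4 from right. Merged: [4]
Compare 5 vs 4: take 4 from right. Merged: [4, 4]
Compare 5 vs 6: take 5 from left. Merged: [4, 4, 5]
Compare 10 vs 6: take 6 from right. Merged: [4, 4, 5, 6]
Compare 10 vs 11: take 10 from left. Merged: [4, 4, 5, 6, 10]
Compare 23 vs 11: take 11 from right. Merged: [4, 4, 5, 6, 10, 11]
Compare 23 vs 19: take 19 from right. Merged: [4, 4, 5, 6, 10, 11, 19]
Compare 23 vs 27: take 23 from left. Merged: [4, 4, 5, 6, 10, 11, 19, 23]
Compare 35 vs 27: take 27 from right. Merged: [4, 4, 5, 6, 10, 11, 19, 23, 27]
Append remaining from left: [35, 39]. Merged: [4, 4, 5, 6, 10, 11, 19, 23, 27, 35, 39]

Final merged array: [4, 4, 5, 6, 10, 11, 19, 23, 27, 35, 39]
Total comparisons: 9

The merged array is [4, 4, 5, 6, 10, 11, 19, 23, 27, 35, 39], requiring 9 comparisons. The merge step runs in O(n) time where n is the total number of elements.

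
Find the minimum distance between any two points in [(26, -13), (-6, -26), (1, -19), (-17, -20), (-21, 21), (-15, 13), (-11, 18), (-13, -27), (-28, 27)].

Computing all pairwise distances among 9 points:

d((26, -13), (-6, -26)) = 34.5398
d((26, -13), (1, -19)) = 25.7099
d((26, -13), (-17, -20)) = 43.566
d((26, -13), (-21, 21)) = 58.0086
d((26, -13), (-15, 13)) = 48.5489
d((26, -13), (-11, 18)) = 48.2701
d((26, -13), (-13, -27)) = 41.4367
d((26, -13), (-28, 27)) = 67.2012
d((-6, -26), (1, -19)) = 9.8995
d((-6, -26), (-17, -20)) = 12.53
d((-6, -26), (-21, 21)) = 49.3356
d((-6, -26), (-15, 13)) = 40.025
d((-6, -26), (-11, 18)) = 44.2832
d((-6, -26), (-13, -27)) = 7.0711
d((-6, -26), (-28, 27)) = 57.3847
d((1, -19), (-17, -20)) = 18.0278
d((1, -19), (-21, 21)) = 45.6508
d((1, -19), (-15, 13)) = 35.7771
d((1, -19), (-11, 18)) = 38.8973
d((1, -19), (-13, -27)) = 16.1245
d((1, -19), (-28, 27)) = 54.3783
d((-17, -20), (-21, 21)) = 41.1947
d((-17, -20), (-15, 13)) = 33.0606
d((-17, -20), (-11, 18)) = 38.4708
d((-17, -20), (-13, -27)) = 8.0623
d((-17, -20), (-28, 27)) = 48.2701
d((-21, 21), (-15, 13)) = 10.0
d((-21, 21), (-11, 18)) = 10.4403
d((-21, 21), (-13, -27)) = 48.6621
d((-21, 21), (-28, 27)) = 9.2195
d((-15, 13), (-11, 18)) = 6.4031 <-- minimum
d((-15, 13), (-13, -27)) = 40.05
d((-15, 13), (-28, 27)) = 19.105
d((-11, 18), (-13, -27)) = 45.0444
d((-11, 18), (-28, 27)) = 19.2354
d((-13, -27), (-28, 27)) = 56.0446

Closest pair: (-15, 13) and (-11, 18) with distance 6.4031

The closest pair is (-15, 13) and (-11, 18) with Euclidean distance 6.4031. For 9 points, brute-force pairwise comparison is shown above. For large n, the divide-and-conquer algorithm (sort by x, recurse on halves, check the dividing strip) achieves O(n log n).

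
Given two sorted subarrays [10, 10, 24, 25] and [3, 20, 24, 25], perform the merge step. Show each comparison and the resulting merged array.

Merging process:

Compare 10 vs 3: take 3 from right. Merged: [3]
Compare 10 vs 20: take 10 from left. Merged: [3, 10]
Compare 10 vs 20: take 10 from left. Merged: [3, 10, 10]
Compare 24 vs 20: take 20 from right. Merged: [3, 10, 10, 20]
Compare 24 vs 24: take 24 from left. Merged: [3, 10, 10, 20, 24]
Compare 25 vs 24: take 24 from right. Merged: [3, 10, 10, 20, 24, 24]
Compare 25 vs 25: take 25 from left. Merged: [3, 10, 10, 20, 24, 24, 25]
Append remaining from right: [25]. Merged: [3, 10, 10, 20, 24, 24, 25, 25]

Final merged array: [3, 10, 10, 20, 24, 24, 25, 25]
Total comparisons: 7

The merged array is [3, 10, 10, 20, 24, 24, 25, 25], requiring 7 comparisons. The merge step runs in O(n) time where n is the total number of elements.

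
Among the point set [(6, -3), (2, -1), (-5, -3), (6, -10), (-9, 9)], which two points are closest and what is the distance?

Computing all pairwise distances among 5 points:

d((6, -3), (2, -1)) = 4.4721 <-- minimum
d((6, -3), (-5, -3)) = 11.0
d((6, -3), (6, -10)) = 7.0
d((6, -3), (-9, 9)) = 19.2094
d((2, -1), (-5, -3)) = 7.2801
d((2, -1), (6, -10)) = 9.8489
d((2, -1), (-9, 9)) = 14.8661
d((-5, -3), (6, -10)) = 13.0384
d((-5, -3), (-9, 9)) = 12.6491
d((6, -10), (-9, 9)) = 24.2074

Closest pair: (6, -3) and (2, -1) with distance 4.4721

The closest pair is (6, -3) and (2, -1) with Euclidean distance 4.4721. For 5 points, brute-force pairwise comparison is shown above. For large n, the divide-and-conquer algorithm (sort by x, recurse on halves, check the dividing strip) achieves O(n log n).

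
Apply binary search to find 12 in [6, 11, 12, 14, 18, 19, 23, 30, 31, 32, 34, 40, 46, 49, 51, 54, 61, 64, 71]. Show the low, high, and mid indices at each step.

Binary search for 12 in [6, 11, 12, 14, 18, 19, 23, 30, 31, 32, 34, 40, 46, 49, 51, 54, 61, 64, 71]:

lo=0, hi=18, mid=9, arr[mid]=32 -> 32 > 12, search left half
lo=0, hi=8, mid=4, arr[mid]=18 -> 18 > 12, search left half
lo=0, hi=3, mid=1, arr[mid]=11 -> 11 < 12, search right half
lo=2, hi=3, mid=2, arr[mid]=12 -> Found target at index 2!

Binary search finds 12 at index 2 after 4 comparisons. The search repeatedly halves the search space by comparing with the middle element.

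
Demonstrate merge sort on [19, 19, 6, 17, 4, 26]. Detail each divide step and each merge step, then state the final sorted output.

Merge sort trace:

Split: [19, 19, 6, 17, 4, 26] -> [19, 19, 6] and [17, 4, 26]
  Split: [19, 19, 6] -> [19] and [19, 6]
    Split: [19, 6] -> [19] and [6]
    Merge: [19] + [6] -> [6, 19]
  Merge: [19] + [6, 19] -> [6, 19, 19]
  Split: [17, 4, 26] -> [17] and [4, 26]
    Split: [4, 26] -> [4] and [26]
    Merge: [4] + [26] -> [4, 26]
  Merge: [17] + [4, 26] -> [4, 17, 26]
Merge: [6, 19, 19] + [4, 17, 26] -> [4, 6, 17, 19, 19, 26]

Final sorted array: [4, 6, 17, 19, 19, 26]

The merge sort proceeds by recursively splitting the array and merging sorted halves.
After all merges, the sorted array is [4, 6, 17, 19, 19, 26].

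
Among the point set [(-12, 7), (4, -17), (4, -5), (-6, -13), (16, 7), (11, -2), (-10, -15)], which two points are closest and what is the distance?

Computing all pairwise distances among 7 points:

d((-12, 7), (4, -17)) = 28.8444
d((-12, 7), (4, -5)) = 20.0
d((-12, 7), (-6, -13)) = 20.8806
d((-12, 7), (16, 7)) = 28.0
d((-12, 7), (11, -2)) = 24.6982
d((-12, 7), (-10, -15)) = 22.0907
d((4, -17), (4, -5)) = 12.0
d((4, -17), (-6, -13)) = 10.7703
d((4, -17), (16, 7)) = 26.8328
d((4, -17), (11, -2)) = 16.5529
d((4, -17), (-10, -15)) = 14.1421
d((4, -5), (-6, -13)) = 12.8062
d((4, -5), (16, 7)) = 16.9706
d((4, -5), (11, -2)) = 7.6158
d((4, -5), (-10, -15)) = 17.2047
d((-6, -13), (16, 7)) = 29.7321
d((-6, -13), (11, -2)) = 20.2485
d((-6, -13), (-10, -15)) = 4.4721 <-- minimum
d((16, 7), (11, -2)) = 10.2956
d((16, 7), (-10, -15)) = 34.0588
d((11, -2), (-10, -15)) = 24.6982

Closest pair: (-6, -13) and (-10, -15) with distance 4.4721

The closest pair is (-6, -13) and (-10, -15) with Euclidean distance 4.4721. For 7 points, brute-force pairwise comparison is shown above. For large n, the divide-and-conquer algorithm (sort by x, recurse on halves, check the dividing strip) achieves O(n log n).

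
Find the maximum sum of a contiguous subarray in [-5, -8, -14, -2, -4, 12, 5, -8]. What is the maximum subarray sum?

Using Kadane's algorithm on [-5, -8, -14, -2, -4, 12, 5, -8]:

Scanning through the array:
Position 1 (value -8): max_ending_here = -8, max_so_far = -5
Position 2 (value -14): max_ending_here = -14, max_so_far = -5
Position 3 (value -2): max_ending_here = -2, max_so_far = -2
Position 4 (value -4): max_ending_here = -4, max_so_far = -2
Position 5 (value 12): max_ending_here = 12, max_so_far = 12
Position 6 (value 5): max_ending_here = 17, max_so_far = 17
Position 7 (value -8): max_ending_here = 9, max_so_far = 17

Maximum subarray: [12, 5]
Maximum sum: 17

The maximum subarray is [12, 5] with sum 17. This subarray runs from index 5 to index 6.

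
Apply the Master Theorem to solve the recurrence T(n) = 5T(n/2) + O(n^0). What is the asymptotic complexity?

Master Theorem for T(n) = 5T(n/2) + O(n^0):

a = 5, b = 2, c = 0
log_b(a) = log_2(5) = 2.3219

Case 1: c = 0 < log_2(5) = 2.3219
T(n) = O(n^(log_2 5))

For T(n) = 5T(n/2) + O(n^0): log_2(5) = 2.3219. This is Case 1 of the Master Theorem (c < log_b(a), work dominated by leaves), giving O(n^(log_2 5)).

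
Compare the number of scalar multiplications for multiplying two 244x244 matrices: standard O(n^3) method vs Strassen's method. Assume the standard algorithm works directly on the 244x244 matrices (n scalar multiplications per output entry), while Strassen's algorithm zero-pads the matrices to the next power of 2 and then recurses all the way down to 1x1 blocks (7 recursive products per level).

Matrix multiplication for 244x244 matrices:

Strassen's algorithm requires power-of-2 dimensions. Pad 244x244 to 256x256 (next power of 2).

Standard algorithm: 244^3 = 14526784 multiplications
Strassen's algorithm: 7^(log2(256)) = 7^8 = 5764801 multiplications
Savings: 14526784 - 5764801 = 8761983 multiplications

Standard: 14526784 multiplications (244^3). Strassen: 5764801 multiplications (7^8, after padding to 256x256). Strassen reduces 8 recursive multiplications to 7 at each level.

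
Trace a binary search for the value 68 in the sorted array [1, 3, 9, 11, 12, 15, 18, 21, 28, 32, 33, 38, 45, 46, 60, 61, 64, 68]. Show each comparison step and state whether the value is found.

Binary search for 68 in [1, 3, 9, 11, 12, 15, 18, 21, 28, 32, 33, 38, 45, 46, 60, 61, 64, 68]:

lo=0, hi=17, mid=8, arr[mid]=28 -> 28 < 68, search right half
lo=9, hi=17, mid=13, arr[mid]=46 -> 46 < 68, search right half
lo=14, hi=17, mid=15, arr[mid]=61 -> 61 < 68, search right half
lo=16, hi=17, mid=16, arr[mid]=64 -> 64 < 68, search right half
lo=17, hi=17, mid=17, arr[mid]=68 -> Found target at index 17!

Binary search finds 68 at index 17 after 5 comparisons. The search repeatedly halves the search space by comparing with the middle element.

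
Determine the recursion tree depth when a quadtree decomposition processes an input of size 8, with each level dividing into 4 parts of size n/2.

For divide and conquer with division factor 2:

Problem sizes at each level:
Level 0: 8
Level 1: 4
Level 2: 2
Level 3: 1

The root is level 0 and the size-1 base case is level 3 (the tree spans levels 0 through 3, i.e. 4 levels counting the root), so the depth is the number of divisions: log_2(8) = 3

The recursion tree depth is log_2(8) = 3. At each level, the problem size is divided by 2, so it takes 3 divisions to reduce to a base case of size 1. The algorithm makes 4 recursive calls at each level.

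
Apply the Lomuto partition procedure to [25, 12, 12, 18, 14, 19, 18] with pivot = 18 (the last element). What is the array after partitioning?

Lomuto partition with pivot = 18:

Initial array: [25, 12, 12, 18, 14, 19, 18]

arr[0]=25 > 18: no swap
arr[1]=12 <= 18: swap with position 0, array becomes [12, 25, 12, 18, 14, 19, 18]
arr[2]=12 <= 18: swap with position 1, array becomes [12, 12, 25, 18, 14, 19, 18]
arr[3]=18 <= 18: swap with position 2, array becomes [12, 12, 18, 25, 14, 19, 18]
arr[4]=14 <= 18: swap with position 3, array becomes [12, 12, 18, 14, 25, 19, 18]
arr[5]=19 > 18: no swap

Place pivot at position 4: [12, 12, 18, 14, 18, 19, 25]
Pivot position: 4

After partitioning with pivot 18, the array becomes [12, 12, 18, 14, 18, 19, 25]. The pivot is placed at index 4. All elements to the left of the pivot are <= 18, and all elements to the right are > 18.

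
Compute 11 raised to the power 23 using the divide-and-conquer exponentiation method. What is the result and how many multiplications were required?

Computing 11^23 by squaring (build up from 11^1; each line after the first costs one multiplication):

11^1 = 11
11^2 = (11^1)^2 = 11^2 = 121
11^4 = (11^2)^2 = 121^2 = 14641
11^5 = 11 * 11^4 = 11 * 14641 = 161051
11^10 = (11^5)^2 = 161051^2 = 25937424601
11^11 = 11 * 11^10 = 11 * 25937424601 = 285311670611
11^22 = (11^11)^2 = 285311670611^2 = 81402749386839761113321
11^23 = 11 * 11^22 = 11 * 81402749386839761113321 = 895430243255237372246531

Result: 895430243255237372246531
Multiplications needed: 7 (7 lines after 11^1)

11^23 = 895430243255237372246531. Using exponentiation by squaring, this requires 7 multiplications. The key idea: if the exponent is even, square the half-power; if odd, multiply by the base once.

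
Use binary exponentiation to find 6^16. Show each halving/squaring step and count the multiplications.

Computing 6^16 by squaring (build up from 6^1; each line after the first costs one multiplication):

6^1 = 6
6^2 = (6^1)^2 = 6^2 = 36
6^4 = (6^2)^2 = 36^2 = 1296
6^8 = (6^4)^2 = 1296^2 = 1679616
6^16 = (6^8)^2 = 1679616^2 = 2821109907456

Result: 2821109907456
Multiplications needed: 4 (4 lines after 6^1)

6^16 = 2821109907456. Using exponentiation by squaring, this requires 4 multiplications. The key idea: if the exponent is even, square the half-power; if odd, multiply by the base once.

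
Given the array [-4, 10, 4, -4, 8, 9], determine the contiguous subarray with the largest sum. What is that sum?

Using Kadane's algorithm on [-4, 10, 4, -4, 8, 9]:

Scanning through the array:
Position 1 (value 10): max_ending_here = 10, max_so_far = 10
Position 2 (value 4): max_ending_here = 14, max_so_far = 14
Position 3 (value -4): max_ending_here = 10, max_so_far = 14
Position 4 (value 8): max_ending_here = 18, max_so_far = 18
Position 5 (value 9): max_ending_here = 27, max_so_far = 27

Maximum subarray: [10, 4, -4, 8, 9]
Maximum sum: 27

The maximum subarray is [10, 4, -4, 8, 9] with sum 27. This subarray runs from index 1 to index 5.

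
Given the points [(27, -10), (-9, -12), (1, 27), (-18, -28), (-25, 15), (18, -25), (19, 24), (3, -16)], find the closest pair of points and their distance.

Computing all pairwise distances among 8 points:

d((27, -10), (-9, -12)) = 36.0555
d((27, -10), (1, 27)) = 45.2217
d((27, -10), (-18, -28)) = 48.4665
d((27, -10), (-25, 15)) = 57.6975
d((27, -10), (18, -25)) = 17.4929
d((27, -10), (19, 24)) = 34.9285
d((27, -10), (3, -16)) = 24.7386
d((-9, -12), (1, 27)) = 40.2616
d((-9, -12), (-18, -28)) = 18.3576
d((-9, -12), (-25, 15)) = 31.3847
d((-9, -12), (18, -25)) = 29.9666
d((-9, -12), (19, 24)) = 45.607
d((-9, -12), (3, -16)) = 12.6491 <-- minimum
d((1, 27), (-18, -28)) = 58.1893
d((1, 27), (-25, 15)) = 28.6356
d((1, 27), (18, -25)) = 54.7083
d((1, 27), (19, 24)) = 18.2483
d((1, 27), (3, -16)) = 43.0465
d((-18, -28), (-25, 15)) = 43.566
d((-18, -28), (18, -25)) = 36.1248
d((-18, -28), (19, 24)) = 63.8201
d((-18, -28), (3, -16)) = 24.1868
d((-25, 15), (18, -25)) = 58.7282
d((-25, 15), (19, 24)) = 44.911
d((-25, 15), (3, -16)) = 41.7732
d((18, -25), (19, 24)) = 49.0102
d((18, -25), (3, -16)) = 17.4929
d((19, 24), (3, -16)) = 43.0813

Closest pair: (-9, -12) and (3, -16) with distance 12.6491

The closest pair is (-9, -12) and (3, -16) with Euclidean distance 12.6491. For 8 points, brute-force pairwise comparison is shown above. For large n, the divide-and-conquer algorithm (sort by x, recurse on halves, check the dividing strip) achieves O(n log n).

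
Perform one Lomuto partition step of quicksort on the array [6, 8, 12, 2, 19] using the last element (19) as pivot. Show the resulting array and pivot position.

Lomuto partition with pivot = 19:

Initial array: [6, 8, 12, 2, 19]

arr[0]=6 <= 19: swap with position 0, array becomes [6, 8, 12, 2, 19]
arr[1]=8 <= 19: swap with position 1, array becomes [6, 8, 12, 2, 19]
arr[2]=12 <= 19: swap with position 2, array becomes [6, 8, 12, 2, 19]
arr[3]=2 <= 19: swap with position 3, array becomes [6, 8, 12, 2, 19]

Place pivot at position 4: [6, 8, 12, 2, 19]
Pivot position: 4

After partitioning with pivot 19, the array becomes [6, 8, 12, 2, 19]. The pivot is placed at index 4. All elements to the left of the pivot are <= 19, and all elements to the right are > 19.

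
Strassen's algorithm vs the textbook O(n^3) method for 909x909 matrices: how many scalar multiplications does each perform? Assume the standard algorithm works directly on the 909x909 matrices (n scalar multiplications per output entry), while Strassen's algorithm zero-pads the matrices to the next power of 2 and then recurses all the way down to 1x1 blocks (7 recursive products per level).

Matrix multiplication for 909x909 matrices:

Strassen's algorithm requires power-of-2 dimensions. Pad 909x909 to 1024x1024 (next power of 2).

Standard algorithm: 909^3 = 751089429 multiplications
Strassen's algorithm: 7^(log2(1024)) = 7^10 = 282475249 multiplications
Savings: 751089429 - 282475249 = 468614180 multiplications

Standard: 751089429 multiplications (909^3). Strassen: 282475249 multiplications (7^10, after padding to 1024x1024). Strassen reduces 8 recursive multiplications to 7 at each level.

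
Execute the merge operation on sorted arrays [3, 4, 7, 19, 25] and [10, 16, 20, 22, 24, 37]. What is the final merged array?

Merging process:

Compare 3 vs 10: take 3 from left. Merged: [3]
Compare 4 vs 10: take 4 from left. Merged: [3, 4]
Compare 7 vs 10: take 7 from left. Merged: [3, 4, 7]
Compare 19 vs 10: take 10 from right. Merged: [3, 4, 7, 10]
Compare 19 vs 16: take 16 from right. Merged: [3, 4, 7, 10, 16]
Compare 19 vs 20: take 19 from left. Merged: [3, 4, 7, 10, 16, 19]
Compare 25 vs 20: take 20 from right. Merged: [3, 4, 7, 10, 16, 19, 20]
Compare 25 vs 22: take 22 from right. Merged: [3, 4, 7, 10, 16, 19, 20, 22]
Compare 25 vs 24: take 24 from right. Merged: [3, 4, 7, 10, 16, 19, 20, 22, 24]
Compare 25 vs 37: take 25 from left. Merged: [3, 4, 7, 10, 16, 19, 20, 22, 24, 25]
Append remaining from right: [37]. Merged: [3, 4, 7, 10, 16, 19, 20, 22, 24, 25, 37]

Final merged array: [3, 4, 7, 10, 16, 19, 20, 22, 24, 25, 37]
Total comparisons: 10

The merged array is [3, 4, 7, 10, 16, 19, 20, 22, 24, 25, 37], requiring 10 comparisons. The merge step runs in O(n) time where n is the total number of elements.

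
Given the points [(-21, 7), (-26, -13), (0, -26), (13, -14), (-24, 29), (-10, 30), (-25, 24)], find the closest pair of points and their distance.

Computing all pairwise distances among 7 points:

d((-21, 7), (-26, -13)) = 20.6155
d((-21, 7), (0, -26)) = 39.1152
d((-21, 7), (13, -14)) = 39.9625
d((-21, 7), (-24, 29)) = 22.2036
d((-21, 7), (-10, 30)) = 25.4951
d((-21, 7), (-25, 24)) = 17.4642
d((-26, -13), (0, -26)) = 29.0689
d((-26, -13), (13, -14)) = 39.0128
d((-26, -13), (-24, 29)) = 42.0476
d((-26, -13), (-10, 30)) = 45.8803
d((-26, -13), (-25, 24)) = 37.0135
d((0, -26), (13, -14)) = 17.6918
d((0, -26), (-24, 29)) = 60.0083
d((0, -26), (-10, 30)) = 56.8859
d((0, -26), (-25, 24)) = 55.9017
d((13, -14), (-24, 29)) = 56.7274
d((13, -14), (-10, 30)) = 49.6488
d((13, -14), (-25, 24)) = 53.7401
d((-24, 29), (-10, 30)) = 14.0357
d((-24, 29), (-25, 24)) = 5.099 <-- minimum
d((-10, 30), (-25, 24)) = 16.1555

Closest pair: (-24, 29) and (-25, 24) with distance 5.099

The closest pair is (-24, 29) and (-25, 24) with Euclidean distance 5.099. For 7 points, brute-force pairwise comparison is shown above. For large n, the divide-and-conquer algorithm (sort by x, recurse on halves, check the dividing strip) achieves O(n log n).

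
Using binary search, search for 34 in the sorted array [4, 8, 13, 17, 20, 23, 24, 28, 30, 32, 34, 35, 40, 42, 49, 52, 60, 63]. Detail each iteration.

Binary search for 34 in [4, 8, 13, 17, 20, 23, 24, 28, 30, 32, 34, 35, 40, 42, 49, 52, 60, 63]:

lo=0, hi=17, mid=8, arr[mid]=30 -> 30 < 34, search right half
lo=9, hi=17, mid=13, arr[mid]=42 -> 42 > 34, search left half
lo=9, hi=12, mid=10, arr[mid]=34 -> Found target at index 10!

Binary search finds 34 at index 10 after 3 comparisons. The search repeatedly halves the search space by comparing with the middle element.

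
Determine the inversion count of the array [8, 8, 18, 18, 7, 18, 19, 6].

Finding inversions in [8, 8, 18, 18, 7, 18, 19, 6]:

(0, 4): arr[0]=8 > arr[4]=7
(0, 7): arr[0]=8 > arr[7]=6
(1, 4): arr[1]=8 > arr[4]=7
(1, 7): arr[1]=8 > arr[7]=6
(2, 4): arr[2]=18 > arr[4]=7
(2, 7): arr[2]=18 > arr[7]=6
(3, 4): arr[3]=18 > arr[4]=7
(3, 7): arr[3]=18 > arr[7]=6
(4, 7): arr[4]=7 > arr[7]=6
(5, 7): arr[5]=18 > arr[7]=6
(6, 7): arr[6]=19 > arr[7]=6

Total inversions: 11

The array has 11 inversion(s): (0,4), (0,7), (1,4), (1,7), (2,4), (2,7), (3,4), (3,7), (4,7), (5,7), (6,7). Each pair (i,j) satisfies i < j and arr[i] > arr[j].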